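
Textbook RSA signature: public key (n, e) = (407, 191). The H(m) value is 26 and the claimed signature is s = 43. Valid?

s^2 ≡ 43^2 = 1849 ≡ 221
s^4 ≡ 221^2 = 48841 ≡ 1
s^8 ≡ 1^2 = 1
s^16 ≡ 1^2 = 1
s^32 ≡ 1^2 = 1
s^64 ≡ 1^2 = 1
s^128 ≡ 1^2 = 1
191 = 128 + 32 + 16 + 8 + 4 + 2 + 1, so s^191 ≡ 1·1·1·1·1·221·43 ≡ 142 (mod 407)
s^191 mod 407 = 142, but H(m) = 26.

no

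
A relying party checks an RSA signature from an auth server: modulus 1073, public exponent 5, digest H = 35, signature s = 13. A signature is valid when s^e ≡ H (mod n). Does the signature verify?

verifies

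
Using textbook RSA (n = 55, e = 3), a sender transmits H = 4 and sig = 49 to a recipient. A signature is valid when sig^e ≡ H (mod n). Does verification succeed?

sig^2 ≡ 49^2 = 2401 ≡ 36
3 = 2 + 1, so sig^3 ≡ 36·49 ≡ 4 (mod 55)
sig^3 mod 55 = 4 matches H.

passes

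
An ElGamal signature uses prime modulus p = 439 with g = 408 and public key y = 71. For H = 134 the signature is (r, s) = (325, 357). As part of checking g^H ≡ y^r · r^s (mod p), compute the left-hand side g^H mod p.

95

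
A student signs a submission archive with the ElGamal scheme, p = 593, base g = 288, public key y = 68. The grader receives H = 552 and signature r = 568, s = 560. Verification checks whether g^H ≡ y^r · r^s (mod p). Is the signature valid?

valid

Left side g^H mod p:
288^2 = 82944 ≡ 517
288^4 ≡ 517^2 = 267289 ≡ 439
288^8 ≡ 439^2 = 192721 ≡ 589
288^16 ≡ 589^2 = 346921 ≡ 16
288^32 ≡ 16^2 = 256
288^64 ≡ 256^2 = 65536 ≡ 306
288^128 ≡ 306^2 = 93636 ≡ 535
288^256 ≡ 535^2 = 286225 ≡ 399
288^512 ≡ 399^2 = 159201 ≡ 277
552 = 512 + 32 + 8, so 288^552 ≡ 277·256·589 ≡ 399 (mod 593)
Right side y^r · r^s mod p:
68^2 = 4624 ≡ 473
68^4 ≡ 473^2 = 223729 ≡ 168
68^8 ≡ 168^2 = 28224 ≡ 353
68^16 ≡ 353^2 = 124609 ≡ 79
68^32 ≡ 79^2 = 6241 ≡ 311
68^64 ≡ 311^2 = 96721 ≡ 62
68^128 ≡ 62^2 = 3844 ≡ 286
68^256 ≡ 286^2 = 81796 ≡ 555
68^512 ≡ 555^2 = 308025 ≡ 258
568 = 512 + 32 + 16 + 8, so 68^568 ≡ 258·311·79·353 ≡ 556 (mod 593)
568^2 = 322624 ≡ 32
568^4 ≡ 32^2 = 1024 ≡ 431
568^8 ≡ 431^2 = 185761 ≡ 152
568^16 ≡ 152^2 = 23104 ≡ 570
568^32 ≡ 570^2 = 324900 ≡ 529
568^64 ≡ 529^2 = 279841 ≡ 538
568^128 ≡ 538^2 = 289444 ≡ 60
568^256 ≡ 60^2 = 3600 ≡ 42
568^512 ≡ 42^2 = 1764 ≡ 578
560 = 512 + 32 + 16, so 568^560 ≡ 578·529·570 ≡ 454 (mod 593)
556·454 = 252424 ≡ 399 (mod 593)
399 ≡ 399 (mod 593), so the signature is genuine.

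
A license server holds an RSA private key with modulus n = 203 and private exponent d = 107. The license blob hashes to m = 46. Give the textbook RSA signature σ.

128

Squares mod 203: m^1≡46, m^2≡86, m^4≡88, m^8≡30, m^16≡88, m^32≡30, m^64≡88
107 = 64 + 32 + 8 + 2 + 1, so m^107 ≡ 88·30·30·86·46 ≡ 128 (mod 203)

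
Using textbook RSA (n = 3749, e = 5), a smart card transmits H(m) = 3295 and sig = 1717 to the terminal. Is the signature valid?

invalid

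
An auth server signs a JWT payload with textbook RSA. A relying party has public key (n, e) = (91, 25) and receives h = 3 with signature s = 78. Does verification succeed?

fails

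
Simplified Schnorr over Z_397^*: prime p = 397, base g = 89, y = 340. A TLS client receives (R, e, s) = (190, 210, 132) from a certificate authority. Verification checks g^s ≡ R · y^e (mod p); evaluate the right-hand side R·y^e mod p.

Squares mod 397: 340^1≡340, 340^2≡73, 340^4≡168, 340^8≡37, 340^16≡178, 340^32≡321, 340^64≡218, 340^128≡281
210 = 128 + 64 + 16 + 2, so 340^210 ≡ 281·218·178·73 ≡ 261 (mod 397)
R · y^e ≡ 190·261 = 49590 ≡ 362 (mod 397)

362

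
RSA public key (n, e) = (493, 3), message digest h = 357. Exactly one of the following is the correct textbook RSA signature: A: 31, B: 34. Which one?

B

Candidate A: 31^3 mod 493 = 211
Candidate B: 34^3 mod 493 = 357
  → matches h = 357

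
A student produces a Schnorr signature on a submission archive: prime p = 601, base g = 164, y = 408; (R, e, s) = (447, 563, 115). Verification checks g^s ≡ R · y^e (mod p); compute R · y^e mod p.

57

Squares mod 601: 408^1≡408, 408^2≡588, 408^4≡169, 408^8≡314, 408^16≡32, 408^32≡423, 408^64≡432, 408^128≡314, 408^256≡32, 408^512≡423
563 = 512 + 32 + 16 + 2 + 1, so 408^563 ≡ 423·423·32·588·408 ≡ 105 (mod 601)
R · y^e ≡ 447·105 = 46935 ≡ 57 (mod 601)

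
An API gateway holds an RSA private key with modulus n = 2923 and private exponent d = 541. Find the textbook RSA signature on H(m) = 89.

2827

(H(m))^2 ≡ 89^2 = 7921 ≡ 2075
(H(m))^4 ≡ 2075^2 = 4305625 ≡ 46
(H(m))^8 ≡ 46^2 = 2116
(H(m))^16 ≡ 2116^2 = 4477456 ≡ 2343
(H(m))^32 ≡ 2343^2 = 5489649 ≡ 255
(H(m))^64 ≡ 255^2 = 65025 ≡ 719
(H(m))^128 ≡ 719^2 = 516961 ≡ 2513
(H(m))^256 ≡ 2513^2 = 6315169 ≡ 1489
(H(m))^512 ≡ 1489^2 = 2217121 ≡ 1487
541 = 512 + 16 + 8 + 4 + 1, so (H(m))^541 ≡ 1487·2343·2116·46·89 ≡ 2827 (mod 2923)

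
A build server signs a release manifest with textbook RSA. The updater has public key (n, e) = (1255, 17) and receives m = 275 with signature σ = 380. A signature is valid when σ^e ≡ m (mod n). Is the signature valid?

σ^2 ≡ 380^2 = 144400 ≡ 75
σ^4 ≡ 75^2 = 5625 ≡ 605
σ^8 ≡ 605^2 = 366025 ≡ 820
σ^16 ≡ 820^2 = 672400 ≡ 975
17 = 16 + 1, so σ^17 ≡ 975·380 ≡ 275 (mod 1255)
Since 275 equals the digest 275, verification succeeds.

valid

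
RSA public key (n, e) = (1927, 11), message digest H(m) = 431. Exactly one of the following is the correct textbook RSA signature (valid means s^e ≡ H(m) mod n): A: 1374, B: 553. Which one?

B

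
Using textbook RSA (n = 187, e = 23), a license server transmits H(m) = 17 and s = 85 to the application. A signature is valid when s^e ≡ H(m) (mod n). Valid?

s^2 ≡ 85^2 = 7225 ≡ 119
s^4 ≡ 119^2 = 14161 ≡ 136
s^8 ≡ 136^2 = 18496 ≡ 170
s^16 ≡ 170^2 = 28900 ≡ 102
23 = 16 + 4 + 2 + 1, so s^23 ≡ 102·136·119·85 ≡ 17 (mod 187)
Since 17 equals the digest 17, verification succeeds.

yes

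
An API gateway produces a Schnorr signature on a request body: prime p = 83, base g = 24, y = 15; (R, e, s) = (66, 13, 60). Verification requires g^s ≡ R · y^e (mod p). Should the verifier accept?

accept

g^s mod p:
24^2 = 576 ≡ 78
24^4 ≡ 78^2 = 6084 ≡ 25
24^8 ≡ 25^2 = 625 ≡ 44
24^16 ≡ 44^2 = 1936 ≡ 27
24^32 ≡ 27^2 = 729 ≡ 65
60 = 32 + 16 + 8 + 4, so 24^60 ≡ 65·27·44·25 ≡ 3 (mod 83)
R · y^e mod p:
15^2 = 225 ≡ 59
15^4 ≡ 59^2 = 3481 ≡ 78
15^8 ≡ 78^2 = 6084 ≡ 25
13 = 8 + 4 + 1, so 15^13 ≡ 25·78·15 ≡ 34 (mod 83)
66·34 = 2244 ≡ 3 (mod 83)
3 ≡ 3 (mod 83); signature holds.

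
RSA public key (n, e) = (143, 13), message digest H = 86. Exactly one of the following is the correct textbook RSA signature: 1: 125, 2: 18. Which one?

1

Candidate 1: 125^2 = 15625 ≡ 38; 125^4 ≡ 38^2 = 1444 ≡ 14; 125^8 ≡ 14^2 = 196 ≡ 53; 13 = 8 + 4 + 1, so 125^13 ≡ 53·14·125 ≡ 86 (mod 143)
  → matches H = 86
Candidate 2: 18^2 = 324 ≡ 38; 18^4 ≡ 38^2 = 1444 ≡ 14; 18^8 ≡ 14^2 = 196 ≡ 53; 13 = 8 + 4 + 1, so 18^13 ≡ 53·14·18 ≡ 57 (mod 143)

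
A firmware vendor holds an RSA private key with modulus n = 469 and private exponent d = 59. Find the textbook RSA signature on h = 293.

h^2 ≡ 293^2 = 85849 ≡ 22
h^4 ≡ 22^2 = 484 ≡ 15
h^8 ≡ 15^2 = 225
h^16 ≡ 225^2 = 50625 ≡ 442
h^32 ≡ 442^2 = 195364 ≡ 260
59 = 32 + 16 + 8 + 2 + 1, so h^59 ≡ 260·442·225·22·293 ≡ 216 (mod 469)

216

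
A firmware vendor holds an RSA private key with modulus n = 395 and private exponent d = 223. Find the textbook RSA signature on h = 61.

71

Squares mod 395: h^1≡61, h^2≡166, h^4≡301, h^8≡146, h^16≡381, h^32≡196, h^64≡101, h^128≡326
223 = 128 + 64 + 16 + 8 + 4 + 2 + 1, so h^223 ≡ 326·101·381·146·301·166·61 ≡ 71 (mod 395)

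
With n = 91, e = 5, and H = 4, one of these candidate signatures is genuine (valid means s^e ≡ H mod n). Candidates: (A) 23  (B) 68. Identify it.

Candidate A: Squares mod 91: 23^1≡23, 23^2≡74, 23^4≡16; 5 = 4 + 1, so 23^5 ≡ 16·23 ≡ 4 (mod 91)
  → matches H = 4
Candidate B: Squares mod 91: 68^1≡68, 68^2≡74, 68^4≡16; 5 = 4 + 1, so 68^5 ≡ 16·68 ≡ 87 (mod 91)

A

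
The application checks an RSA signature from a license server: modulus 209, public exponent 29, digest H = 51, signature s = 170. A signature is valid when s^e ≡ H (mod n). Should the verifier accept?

Squares mod 209: s^1≡170, s^2≡58, s^4≡20, s^8≡191, s^16≡115
29 = 16 + 8 + 4 + 1, so s^29 ≡ 115·191·20·170 ≡ 75 (mod 209)
The recovered value 75 does not match the digest 51.

reject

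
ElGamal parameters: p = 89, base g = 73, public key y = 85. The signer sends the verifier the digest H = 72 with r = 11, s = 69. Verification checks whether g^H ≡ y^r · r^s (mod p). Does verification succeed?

passes

Left side g^H mod p:
73^2 = 5329 ≡ 78
73^4 ≡ 78^2 = 6084 ≡ 32
73^8 ≡ 32^2 = 1024 ≡ 45
73^16 ≡ 45^2 = 2025 ≡ 67
73^32 ≡ 67^2 = 4489 ≡ 39
73^64 ≡ 39^2 = 1521 ≡ 8
72 = 64 + 8, so 73^72 ≡ 8·45 ≡ 4 (mod 89)
Right side y^r · r^s mod p:
85^2 = 7225 ≡ 16
85^4 ≡ 16^2 = 256 ≡ 78
85^8 ≡ 78^2 = 6084 ≡ 32
11 = 8 + 2 + 1, so 85^11 ≡ 32·16·85 ≡ 88 (mod 89)
11^2 = 121 ≡ 32
11^4 ≡ 32^2 = 1024 ≡ 45
11^8 ≡ 45^2 = 2025 ≡ 67
11^16 ≡ 67^2 = 4489 ≡ 39
11^32 ≡ 39^2 = 1521 ≡ 8
11^64 ≡ 8^2 = 64
69 = 64 + 4 + 1, so 11^69 ≡ 64·45·11 ≡ 85 (mod 89)
88·85 = 7480 ≡ 4 (mod 89)
4 ≡ 4 (mod 89), so the signature is genuine.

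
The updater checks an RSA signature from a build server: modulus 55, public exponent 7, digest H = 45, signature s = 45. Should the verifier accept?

accept

s^2 ≡ 45^2 = 2025 ≡ 45
s^4 ≡ 45^2 = 2025 ≡ 45
7 = 4 + 2 + 1, so s^7 ≡ 45·45·45 ≡ 45 (mod 55)
45 = H, so the signature checks out.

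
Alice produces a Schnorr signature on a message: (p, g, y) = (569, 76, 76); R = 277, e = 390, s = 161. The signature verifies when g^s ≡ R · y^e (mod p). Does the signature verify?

g^s mod p:
76^2 = 5776 ≡ 86
76^4 ≡ 86^2 = 7396 ≡ 568
76^8 ≡ 568^2 = 322624 ≡ 1
76^16 ≡ 1^2 = 1
76^32 ≡ 1^2 = 1
76^64 ≡ 1^2 = 1
76^128 ≡ 1^2 = 1
161 = 128 + 32 + 1, so 76^161 ≡ 1·1·76 ≡ 76 (mod 569)
R · y^e mod p:
76^2 = 5776 ≡ 86
76^4 ≡ 86^2 = 7396 ≡ 568
76^8 ≡ 568^2 = 322624 ≡ 1
76^16 ≡ 1^2 = 1
76^32 ≡ 1^2 = 1
76^64 ≡ 1^2 = 1
76^128 ≡ 1^2 = 1
76^256 ≡ 1^2 = 1
390 = 256 + 128 + 4 + 2, so 76^390 ≡ 1·1·568·86 ≡ 483 (mod 569)
277·483 = 133791 ≡ 76 (mod 569)
76 ≡ 76 (mod 569); signature holds.

verifies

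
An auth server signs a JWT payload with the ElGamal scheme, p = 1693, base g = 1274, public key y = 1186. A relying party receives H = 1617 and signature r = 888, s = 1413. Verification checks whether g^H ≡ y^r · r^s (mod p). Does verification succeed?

passes

Left side g^H mod p:
1274^2 = 1623076 ≡ 1182
1274^4 ≡ 1182^2 = 1397124 ≡ 399
1274^8 ≡ 399^2 = 159201 ≡ 59
1274^16 ≡ 59^2 = 3481 ≡ 95
1274^32 ≡ 95^2 = 9025 ≡ 560
1274^64 ≡ 560^2 = 313600 ≡ 395
1274^128 ≡ 395^2 = 156025 ≡ 269
1274^256 ≡ 269^2 = 72361 ≡ 1255
1274^512 ≡ 1255^2 = 1575025 ≡ 535
1274^1024 ≡ 535^2 = 286225 ≡ 108
1617 = 1024 + 512 + 64 + 16 + 1, so 1274^1617 ≡ 108·535·395·95·1274 ≡ 311 (mod 1693)
Right side y^r · r^s mod p:
1186^2 = 1406596 ≡ 1406
1186^4 ≡ 1406^2 = 1976836 ≡ 1105
1186^8 ≡ 1105^2 = 1221025 ≡ 372
1186^16 ≡ 372^2 = 138384 ≡ 1251
1186^32 ≡ 1251^2 = 1565001 ≡ 669
1186^64 ≡ 669^2 = 447561 ≡ 609
1186^128 ≡ 609^2 = 370881 ≡ 114
1186^256 ≡ 114^2 = 12996 ≡ 1145
1186^512 ≡ 1145^2 = 1311025 ≡ 643
888 = 512 + 256 + 64 + 32 + 16 + 8, so 1186^888 ≡ 643·1145·609·669·1251·372 ≡ 861 (mod 1693)
888^2 = 788544 ≡ 1299
888^4 ≡ 1299^2 = 1687401 ≡ 1173
888^8 ≡ 1173^2 = 1375929 ≡ 1213
888^16 ≡ 1213^2 = 1471369 ≡ 152
888^32 ≡ 152^2 = 23104 ≡ 1095
888^64 ≡ 1095^2 = 1199025 ≡ 381
888^128 ≡ 381^2 = 145161 ≡ 1256
888^256 ≡ 1256^2 = 1577536 ≡ 1353
888^512 ≡ 1353^2 = 1830609 ≡ 476
888^1024 ≡ 476^2 = 226576 ≡ 1407
1413 = 1024 + 256 + 128 + 4 + 1, so 888^1413 ≡ 1407·1353·1256·1173·888 ≡ 722 (mod 1693)
861·722 = 621642 ≡ 311 (mod 1693)
311 ≡ 311 (mod 1693), so the signature is genuine.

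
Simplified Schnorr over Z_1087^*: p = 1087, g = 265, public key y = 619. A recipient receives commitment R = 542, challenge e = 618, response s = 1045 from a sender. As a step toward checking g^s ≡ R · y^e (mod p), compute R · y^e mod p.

619^2 = 383161 ≡ 537
619^4 ≡ 537^2 = 288369 ≡ 314
619^8 ≡ 314^2 = 98596 ≡ 766
619^16 ≡ 766^2 = 586756 ≡ 863
619^32 ≡ 863^2 = 744769 ≡ 174
619^64 ≡ 174^2 = 30276 ≡ 927
619^128 ≡ 927^2 = 859329 ≡ 599
619^256 ≡ 599^2 = 358801 ≡ 91
619^512 ≡ 91^2 = 8281 ≡ 672
618 = 512 + 64 + 32 + 8 + 2, so 619^618 ≡ 672·927·174·766·537 ≡ 436 (mod 1087)
R · y^e ≡ 542·436 = 236312 ≡ 433 (mod 1087)

433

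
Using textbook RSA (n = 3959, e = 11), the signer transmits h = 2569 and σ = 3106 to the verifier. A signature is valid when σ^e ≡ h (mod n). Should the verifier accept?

Squares mod 3959: σ^1≡3106, σ^2≡3112, σ^4≡830, σ^8≡34
11 = 8 + 2 + 1, so σ^11 ≡ 34·3112·3106 ≡ 3058 (mod 3959)
σ^11 mod 3959 = 3058, but h = 2569.

reject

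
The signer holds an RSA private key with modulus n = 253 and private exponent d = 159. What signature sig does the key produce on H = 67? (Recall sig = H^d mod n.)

221

H^2 ≡ 67^2 = 4489 ≡ 188
H^4 ≡ 188^2 = 35344 ≡ 177
H^8 ≡ 177^2 = 31329 ≡ 210
H^16 ≡ 210^2 = 44100 ≡ 78
H^32 ≡ 78^2 = 6084 ≡ 12
H^64 ≡ 12^2 = 144
H^128 ≡ 144^2 = 20736 ≡ 243
159 = 128 + 16 + 8 + 4 + 2 + 1, so H^159 ≡ 243·78·210·177·188·67 ≡ 221 (mod 253)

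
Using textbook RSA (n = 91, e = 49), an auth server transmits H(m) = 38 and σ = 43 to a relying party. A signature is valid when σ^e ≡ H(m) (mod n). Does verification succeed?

Squares mod 91: σ^1≡43, σ^2≡29, σ^4≡22, σ^8≡29, σ^16≡22, σ^32≡29
49 = 32 + 16 + 1, so σ^49 ≡ 29·22·43 ≡ 43 (mod 91)
43 ≠ 38, so verification fails.

fails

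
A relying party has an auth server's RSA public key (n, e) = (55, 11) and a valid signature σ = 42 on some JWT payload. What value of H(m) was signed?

σ^2 ≡ 42^2 = 1764 ≡ 4
σ^4 ≡ 4^2 = 16
σ^8 ≡ 16^2 = 256 ≡ 36
11 = 8 + 2 + 1, so σ^11 ≡ 36·4·42 ≡ 53 (mod 55)

53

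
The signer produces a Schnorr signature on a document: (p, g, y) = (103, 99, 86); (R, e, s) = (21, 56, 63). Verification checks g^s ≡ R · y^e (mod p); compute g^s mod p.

Squares mod 103: 99^1≡99, 99^2≡16, 99^4≡50, 99^8≡28, 99^16≡63, 99^32≡55
63 = 32 + 16 + 8 + 4 + 2 + 1, so 99^63 ≡ 55·63·28·50·16·99 ≡ 42 (mod 103)

42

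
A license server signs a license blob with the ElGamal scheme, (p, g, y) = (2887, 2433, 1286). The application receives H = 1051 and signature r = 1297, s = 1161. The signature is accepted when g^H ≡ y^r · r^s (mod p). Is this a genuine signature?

Left side g^H mod p:
Squares mod 2887: 2433^1≡2433, 2433^2≡1139, 2433^4≡1058, 2433^8≡2095, 2433^16≡785, 2433^32≡1294, 2433^64≡2863, 2433^128≡576, 2433^256≡2658, 2433^512≡475, 2433^1024≡439
1051 = 1024 + 16 + 8 + 2 + 1, so 2433^1051 ≡ 439·785·2095·1139·2433 ≡ 2440 (mod 2887)
Right side y^r · r^s mod p:
Squares mod 2887: 1286^1≡1286, 1286^2≡2432, 1286^4≡2048, 1286^8≡2380, 1286^16≡106, 1286^32≡2575, 1286^64≡2073, 1286^128≡1473, 1286^256≡1592, 1286^512≡2565, 1286^1024≡2639
1297 = 1024 + 256 + 16 + 1, so 1286^1297 ≡ 2639·1592·106·1286 ≡ 1957 (mod 2887)
Squares mod 2887: 1297^1≡1297, 1297^2≡1975, 1297^4≡288, 1297^8≡2108, 1297^16≡571, 1297^32≡2697, 1297^64≡1456, 1297^128≡878, 1297^256≡55, 1297^512≡138, 1297^1024≡1722
1161 = 1024 + 128 + 8 + 1, so 1297^1161 ≡ 1722·878·2108·1297 ≡ 2085 (mod 2887)
1957·2085 = 4080345 ≡ 1014 (mod 2887)
2440 ≠ 1014, so verification fails.

forged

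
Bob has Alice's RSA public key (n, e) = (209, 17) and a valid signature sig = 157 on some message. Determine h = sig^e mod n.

sig^17 mod 209 = 42

42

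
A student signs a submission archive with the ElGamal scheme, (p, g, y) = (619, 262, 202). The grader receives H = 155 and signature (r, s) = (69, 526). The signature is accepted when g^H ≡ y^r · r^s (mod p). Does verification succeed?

passes

Left side g^H mod p:
262^2 = 68644 ≡ 554
262^4 ≡ 554^2 = 306916 ≡ 511
262^8 ≡ 511^2 = 261121 ≡ 522
262^16 ≡ 522^2 = 272484 ≡ 124
262^32 ≡ 124^2 = 15376 ≡ 520
262^64 ≡ 520^2 = 270400 ≡ 516
262^128 ≡ 516^2 = 266256 ≡ 86
155 = 128 + 16 + 8 + 2 + 1, so 262^155 ≡ 86·124·522·554·262 ≡ 133 (mod 619)
Right side y^r · r^s mod p:
202^2 = 40804 ≡ 569
202^4 ≡ 569^2 = 323761 ≡ 24
202^8 ≡ 24^2 = 576
202^16 ≡ 576^2 = 331776 ≡ 611
202^32 ≡ 611^2 = 373321 ≡ 64
202^64 ≡ 64^2 = 4096 ≡ 382
69 = 64 + 4 + 1, so 202^69 ≡ 382·24·202 ≡ 507 (mod 619)
69^2 = 4761 ≡ 428
69^4 ≡ 428^2 = 183184 ≡ 579
69^8 ≡ 579^2 = 335241 ≡ 362
69^16 ≡ 362^2 = 131044 ≡ 435
69^32 ≡ 435^2 = 189225 ≡ 430
69^64 ≡ 430^2 = 184900 ≡ 438
69^128 ≡ 438^2 = 191844 ≡ 573
69^256 ≡ 573^2 = 328329 ≡ 259
69^512 ≡ 259^2 = 67081 ≡ 229
526 = 512 + 8 + 4 + 2, so 69^526 ≡ 229·362·579·428 ≡ 347 (mod 619)
507·347 = 175929 ≡ 133 (mod 619)
133 ≡ 133 (mod 619), so the signature is genuine.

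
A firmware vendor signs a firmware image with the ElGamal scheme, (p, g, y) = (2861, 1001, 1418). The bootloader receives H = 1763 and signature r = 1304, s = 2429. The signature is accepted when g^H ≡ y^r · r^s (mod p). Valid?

yes

Left side g^H mod p:
Squares mod 2861: 1001^1≡1001, 1001^2≡651, 1001^4≡373, 1001^8≡1801, 1001^16≡2088, 1001^32≡2441, 1001^64≡1879, 1001^128≡167, 1001^256≡2140, 1001^512≡2000, 1001^1024≡322
1763 = 1024 + 512 + 128 + 64 + 32 + 2 + 1, so 1001^1763 ≡ 322·2000·167·1879·2441·651·1001 ≡ 975 (mod 2861)
Right side y^r · r^s mod p:
Squares mod 2861: 1418^1≡1418, 1418^2≡2302, 1418^4≡632, 1418^8≡1745, 1418^16≡921, 1418^32≡1385, 1418^64≡1355, 1418^128≡2124, 1418^256≡2440, 1418^512≡2720, 1418^1024≡2715
1304 = 1024 + 256 + 16 + 8, so 1418^1304 ≡ 2715·2440·921·1745 ≡ 632 (mod 2861)
Squares mod 2861: 1304^1≡1304, 1304^2≡982, 1304^4≡167, 1304^8≡2140, 1304^16≡2000, 1304^32≡322, 1304^64≡688, 1304^128≡1279, 1304^256≡2210, 1304^512≡373, 1304^1024≡1801, 1304^2048≡2088
2429 = 2048 + 256 + 64 + 32 + 16 + 8 + 4 + 1, so 1304^2429 ≡ 2088·2210·688·322·2000·2140·167·1304 ≡ 1509 (mod 2861)
632·1509 = 953688 ≡ 975 (mod 2861)
975 ≡ 975 (mod 2861), so the signature is genuine.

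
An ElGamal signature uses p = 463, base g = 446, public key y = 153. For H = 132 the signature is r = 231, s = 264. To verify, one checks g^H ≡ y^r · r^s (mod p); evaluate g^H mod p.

446^2 = 198916 ≡ 289
446^4 ≡ 289^2 = 83521 ≡ 181
446^8 ≡ 181^2 = 32761 ≡ 351
446^16 ≡ 351^2 = 123201 ≡ 43
446^32 ≡ 43^2 = 1849 ≡ 460
446^64 ≡ 460^2 = 211600 ≡ 9
446^128 ≡ 9^2 = 81
132 = 128 + 4, so 446^132 ≡ 81·181 ≡ 308 (mod 463)

308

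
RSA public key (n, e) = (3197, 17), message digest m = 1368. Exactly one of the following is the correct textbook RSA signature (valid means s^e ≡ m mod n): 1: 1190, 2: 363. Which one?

Candidate 1: 1190^2 = 1416100 ≡ 3026; 1190^4 ≡ 3026^2 = 9156676 ≡ 468; 1190^8 ≡ 468^2 = 219024 ≡ 1628; 1190^16 ≡ 1628^2 = 2650384 ≡ 71; 17 = 16 + 1, so 1190^17 ≡ 71·1190 ≡ 1368 (mod 3197)
  → matches m = 1368
Candidate 2: 363^2 = 131769 ≡ 692; 363^4 ≡ 692^2 = 478864 ≡ 2511; 363^8 ≡ 2511^2 = 6305121 ≡ 637; 363^16 ≡ 637^2 = 405769 ≡ 2947; 17 = 16 + 1, so 363^17 ≡ 2947·363 ≡ 1963 (mod 3197)

1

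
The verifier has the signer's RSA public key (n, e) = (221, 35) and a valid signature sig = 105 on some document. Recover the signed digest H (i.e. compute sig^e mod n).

Squares mod 221: sig^1≡105, sig^2≡196, sig^4≡183, sig^8≡118, sig^16≡1, sig^32≡1
35 = 32 + 2 + 1, so sig^35 ≡ 1·196·105 ≡ 27 (mod 221)

27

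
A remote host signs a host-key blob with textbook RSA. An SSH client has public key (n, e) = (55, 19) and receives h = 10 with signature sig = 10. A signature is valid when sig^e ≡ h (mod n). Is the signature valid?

valid

sig^19 mod 55 = 10
Since 10 equals the digest 10, verification succeeds.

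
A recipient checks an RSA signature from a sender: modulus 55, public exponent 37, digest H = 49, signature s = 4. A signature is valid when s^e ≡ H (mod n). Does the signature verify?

verifies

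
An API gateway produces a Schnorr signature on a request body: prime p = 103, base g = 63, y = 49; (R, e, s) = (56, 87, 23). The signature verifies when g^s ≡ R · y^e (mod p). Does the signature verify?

g^s mod p:
63^2 = 3969 ≡ 55
63^4 ≡ 55^2 = 3025 ≡ 38
63^8 ≡ 38^2 = 1444 ≡ 2
63^16 ≡ 2^2 = 4
23 = 16 + 4 + 2 + 1, so 63^23 ≡ 4·38·55·63 ≡ 41 (mod 103)
R · y^e mod p:
49^2 = 2401 ≡ 32
49^4 ≡ 32^2 = 1024 ≡ 97
49^8 ≡ 97^2 = 9409 ≡ 36
49^16 ≡ 36^2 = 1296 ≡ 60
49^32 ≡ 60^2 = 3600 ≡ 98
49^64 ≡ 98^2 = 9604 ≡ 25
87 = 64 + 16 + 4 + 2 + 1, so 49^87 ≡ 25·60·97·32·49 ≡ 30 (mod 103)
56·30 = 1680 ≡ 32 (mod 103)
41 ≠ 32; the check fails.

does not verify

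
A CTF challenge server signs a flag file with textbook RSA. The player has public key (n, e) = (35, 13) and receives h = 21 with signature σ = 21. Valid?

σ^2 ≡ 21^2 = 441 ≡ 21
σ^4 ≡ 21^2 = 441 ≡ 21
σ^8 ≡ 21^2 = 441 ≡ 21
13 = 8 + 4 + 1, so σ^13 ≡ 21·21·21 ≡ 21 (mod 35)
σ^13 mod 35 = 21 matches h.

yes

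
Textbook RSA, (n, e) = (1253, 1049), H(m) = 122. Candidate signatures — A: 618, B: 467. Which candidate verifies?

Candidate A: 618^2 = 381924 ≡ 1012; 618^4 ≡ 1012^2 = 1024144 ≡ 443; 618^8 ≡ 443^2 = 196249 ≡ 781; 618^16 ≡ 781^2 = 609961 ≡ 1003; 618^32 ≡ 1003^2 = 1006009 ≡ 1103; 618^64 ≡ 1103^2 = 1216609 ≡ 1199; 618^128 ≡ 1199^2 = 1437601 ≡ 410; 618^256 ≡ 410^2 = 168100 ≡ 198; 618^512 ≡ 198^2 = 39204 ≡ 361; 618^1024 ≡ 361^2 = 130321 ≡ 9; 1049 = 1024 + 16 + 8 + 1, so 618^1049 ≡ 9·1003·781·618 ≡ 865 (mod 1253)
Candidate B: 467^2 = 218089 ≡ 67; 467^4 ≡ 67^2 = 4489 ≡ 730; 467^8 ≡ 730^2 = 532900 ≡ 375; 467^16 ≡ 375^2 = 140625 ≡ 289; 467^32 ≡ 289^2 = 83521 ≡ 823; 467^64 ≡ 823^2 = 677329 ≡ 709; 467^128 ≡ 709^2 = 502681 ≡ 228; 467^256 ≡ 228^2 = 51984 ≡ 611; 467^512 ≡ 611^2 = 373321 ≡ 1180; 467^1024 ≡ 1180^2 = 1392400 ≡ 317; 1049 = 1024 + 16 + 8 + 1, so 467^1049 ≡ 317·289·375·467 ≡ 122 (mod 1253)
  → matches H(m) = 122

B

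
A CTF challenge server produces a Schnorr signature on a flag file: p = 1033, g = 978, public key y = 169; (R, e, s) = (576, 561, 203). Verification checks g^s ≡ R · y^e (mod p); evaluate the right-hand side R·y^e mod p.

169^561 mod 1033 = 690
R · y^e ≡ 576·690 = 397440 ≡ 768 (mod 1033)

768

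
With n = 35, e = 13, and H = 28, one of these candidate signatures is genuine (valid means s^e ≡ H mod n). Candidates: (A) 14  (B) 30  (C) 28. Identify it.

C

Candidate A: Squares mod 35: 14^1≡14, 14^2≡21, 14^4≡21, 14^8≡21; 13 = 8 + 4 + 1, so 14^13 ≡ 21·21·14 ≡ 14 (mod 35)
Candidate B: Squares mod 35: 30^1≡30, 30^2≡25, 30^4≡30, 30^8≡25; 13 = 8 + 4 + 1, so 30^13 ≡ 25·30·30 ≡ 30 (mod 35)
Candidate C: Squares mod 35: 28^1≡28, 28^2≡14, 28^4≡21, 28^8≡21; 13 = 8 + 4 + 1, so 28^13 ≡ 21·21·28 ≡ 28 (mod 35)
  → matches H = 28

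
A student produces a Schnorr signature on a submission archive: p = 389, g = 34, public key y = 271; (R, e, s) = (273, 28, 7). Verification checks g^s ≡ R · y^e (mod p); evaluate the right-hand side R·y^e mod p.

271^2 = 73441 ≡ 309
271^4 ≡ 309^2 = 95481 ≡ 176
271^8 ≡ 176^2 = 30976 ≡ 245
271^16 ≡ 245^2 = 60025 ≡ 119
28 = 16 + 8 + 4, so 271^28 ≡ 119·245·176 ≡ 370 (mod 389)
R · y^e ≡ 273·370 = 101010 ≡ 259 (mod 389)

259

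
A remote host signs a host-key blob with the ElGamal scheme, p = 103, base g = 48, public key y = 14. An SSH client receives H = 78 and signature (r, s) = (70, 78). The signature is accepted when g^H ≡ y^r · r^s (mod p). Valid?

Left side g^H mod p:
48^2 = 2304 ≡ 38
48^4 ≡ 38^2 = 1444 ≡ 2
48^8 ≡ 2^2 = 4
48^16 ≡ 4^2 = 16
48^32 ≡ 16^2 = 256 ≡ 50
48^64 ≡ 50^2 = 2500 ≡ 28
78 = 64 + 8 + 4 + 2, so 48^78 ≡ 28·4·2·38 ≡ 66 (mod 103)
Right side y^r · r^s mod p:
14^2 = 196 ≡ 93
14^4 ≡ 93^2 = 8649 ≡ 100
14^8 ≡ 100^2 = 10000 ≡ 9
14^16 ≡ 9^2 = 81
14^32 ≡ 81^2 = 6561 ≡ 72
14^64 ≡ 72^2 = 5184 ≡ 34
70 = 64 + 4 + 2, so 14^70 ≡ 34·100·93 ≡ 93 (mod 103)
70^2 = 4900 ≡ 59
70^4 ≡ 59^2 = 3481 ≡ 82
70^8 ≡ 82^2 = 6724 ≡ 29
70^16 ≡ 29^2 = 841 ≡ 17
70^32 ≡ 17^2 = 289 ≡ 83
70^64 ≡ 83^2 = 6889 ≡ 91
78 = 64 + 8 + 4 + 2, so 70^78 ≡ 91·29·82·59 ≡ 14 (mod 103)
93·14 = 1302 ≡ 66 (mod 103)
66 ≡ 66 (mod 103), so the signature is genuine.

yes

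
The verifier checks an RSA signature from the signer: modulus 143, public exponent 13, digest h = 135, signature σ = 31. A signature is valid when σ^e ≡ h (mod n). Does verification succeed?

passes

Squares mod 143: σ^1≡31, σ^2≡103, σ^4≡27, σ^8≡14
13 = 8 + 4 + 1, so σ^13 ≡ 14·27·31 ≡ 135 (mod 143)
Since 135 equals the digest 135, verification succeeds.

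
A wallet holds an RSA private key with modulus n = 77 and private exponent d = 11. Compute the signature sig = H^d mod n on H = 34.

H^11 mod 77 = 34

34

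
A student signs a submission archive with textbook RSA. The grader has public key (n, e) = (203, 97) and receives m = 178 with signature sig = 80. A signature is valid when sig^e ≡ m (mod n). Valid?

yes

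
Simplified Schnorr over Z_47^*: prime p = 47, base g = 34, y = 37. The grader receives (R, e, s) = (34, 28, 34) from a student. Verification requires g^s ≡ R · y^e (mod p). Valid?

g^s mod p:
34^2 = 1156 ≡ 28
34^4 ≡ 28^2 = 784 ≡ 32
34^8 ≡ 32^2 = 1024 ≡ 37
34^16 ≡ 37^2 = 1369 ≡ 6
34^32 ≡ 6^2 = 36
34 = 32 + 2, so 34^34 ≡ 36·28 ≡ 21 (mod 47)
R · y^e mod p:
37^2 = 1369 ≡ 6
37^4 ≡ 6^2 = 36
37^8 ≡ 36^2 = 1296 ≡ 27
37^16 ≡ 27^2 = 729 ≡ 24
28 = 16 + 8 + 4, so 37^28 ≡ 24·27·36 ≡ 16 (mod 47)
34·16 = 544 ≡ 27 (mod 47)
21 ≠ 27; the check fails.

no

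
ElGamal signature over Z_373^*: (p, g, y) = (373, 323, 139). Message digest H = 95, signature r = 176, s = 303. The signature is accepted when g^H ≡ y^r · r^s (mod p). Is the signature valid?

valid

Left side g^H mod p:
Squares mod 373: 323^1≡323, 323^2≡262, 323^4≡12, 323^8≡144, 323^16≡221, 323^32≡351, 323^64≡111
95 = 64 + 16 + 8 + 4 + 2 + 1, so 323^95 ≡ 111·221·144·12·262·323 ≡ 19 (mod 373)
Right side y^r · r^s mod p:
Squares mod 373: 139^1≡139, 139^2≡298, 139^4≡30, 139^8≡154, 139^16≡217, 139^32≡91, 139^64≡75, 139^128≡30
176 = 128 + 32 + 16, so 139^176 ≡ 30·91·217 ≡ 86 (mod 373)
Squares mod 373: 176^1≡176, 176^2≡17, 176^4≡289, 176^8≡342, 176^16≡215, 176^32≡346, 176^64≡356, 176^128≡289, 176^256≡342
303 = 256 + 32 + 8 + 4 + 2 + 1, so 176^303 ≡ 342·346·342·289·17·176 ≡ 126 (mod 373)
86·126 = 10836 ≡ 19 (mod 373)
19 ≡ 19 (mod 373), so the signature is genuine.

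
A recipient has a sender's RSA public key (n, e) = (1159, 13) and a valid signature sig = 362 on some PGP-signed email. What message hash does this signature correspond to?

sig^13 mod 1159 = 286

286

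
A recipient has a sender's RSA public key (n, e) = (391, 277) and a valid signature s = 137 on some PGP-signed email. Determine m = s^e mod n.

Squares mod 391: s^1≡137, s^2≡1, s^4≡1, s^8≡1, s^16≡1, s^32≡1, s^64≡1, s^128≡1, s^256≡1
277 = 256 + 16 + 4 + 1, so s^277 ≡ 1·1·1·137 ≡ 137 (mod 391)

137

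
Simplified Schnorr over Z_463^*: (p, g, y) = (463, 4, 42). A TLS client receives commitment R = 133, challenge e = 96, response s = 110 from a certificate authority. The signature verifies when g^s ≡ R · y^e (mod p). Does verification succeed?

fails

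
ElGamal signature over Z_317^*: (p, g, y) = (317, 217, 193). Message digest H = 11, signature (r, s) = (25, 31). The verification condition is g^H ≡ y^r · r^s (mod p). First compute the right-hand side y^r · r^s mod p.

99

193^2 = 37249 ≡ 160
193^4 ≡ 160^2 = 25600 ≡ 240
193^8 ≡ 240^2 = 57600 ≡ 223
193^16 ≡ 223^2 = 49729 ≡ 277
25 = 16 + 8 + 1, so 193^25 ≡ 277·223·193 ≡ 67 (mod 317)
25^2 = 625 ≡ 308
25^4 ≡ 308^2 = 94864 ≡ 81
25^8 ≡ 81^2 = 6561 ≡ 221
25^16 ≡ 221^2 = 48841 ≡ 23
31 = 16 + 8 + 4 + 2 + 1, so 25^31 ≡ 23·221·81·308·25 ≡ 186 (mod 317)
y^r · r^s ≡ 67·186 = 12462 ≡ 99 (mod 317)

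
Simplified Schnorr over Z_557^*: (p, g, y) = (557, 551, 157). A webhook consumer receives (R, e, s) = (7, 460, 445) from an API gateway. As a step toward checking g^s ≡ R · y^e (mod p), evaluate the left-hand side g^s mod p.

517

551^2 = 303601 ≡ 36
551^4 ≡ 36^2 = 1296 ≡ 182
551^8 ≡ 182^2 = 33124 ≡ 261
551^16 ≡ 261^2 = 68121 ≡ 167
551^32 ≡ 167^2 = 27889 ≡ 39
551^64 ≡ 39^2 = 1521 ≡ 407
551^128 ≡ 407^2 = 165649 ≡ 220
551^256 ≡ 220^2 = 48400 ≡ 498
445 = 256 + 128 + 32 + 16 + 8 + 4 + 1, so 551^445 ≡ 498·220·39·167·261·182·551 ≡ 517 (mod 557)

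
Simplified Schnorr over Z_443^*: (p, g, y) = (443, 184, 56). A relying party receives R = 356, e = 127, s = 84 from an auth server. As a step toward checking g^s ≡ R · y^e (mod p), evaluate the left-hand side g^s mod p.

115

184^2 = 33856 ≡ 188
184^4 ≡ 188^2 = 35344 ≡ 347
184^8 ≡ 347^2 = 120409 ≡ 356
184^16 ≡ 356^2 = 126736 ≡ 38
184^32 ≡ 38^2 = 1444 ≡ 115
184^64 ≡ 115^2 = 13225 ≡ 378
84 = 64 + 16 + 4, so 184^84 ≡ 378·38·347 ≡ 115 (mod 443)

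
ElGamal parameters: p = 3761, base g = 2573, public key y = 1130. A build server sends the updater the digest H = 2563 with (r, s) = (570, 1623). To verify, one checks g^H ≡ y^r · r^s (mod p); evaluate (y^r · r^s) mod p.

Squares mod 3761: 1130^1≡1130, 1130^2≡1921, 1130^4≡700, 1130^8≡1070, 1130^16≡1556, 1130^32≡2813, 1130^64≡3586, 1130^128≡537, 1130^256≡2533, 1130^512≡3584
570 = 512 + 32 + 16 + 8 + 2, so 1130^570 ≡ 3584·2813·1556·1070·1921 ≡ 1603 (mod 3761)
Squares mod 3761: 570^1≡570, 570^2≡1454, 570^4≡434, 570^8≡306, 570^16≡3372, 570^32≡881, 570^64≡1395, 570^128≡1588, 570^256≡1874, 570^512≡2863, 570^1024≡1550
1623 = 1024 + 512 + 64 + 16 + 4 + 2 + 1, so 570^1623 ≡ 1550·2863·1395·3372·434·1454·570 ≡ 2082 (mod 3761)
y^r · r^s ≡ 1603·2082 = 3337446 ≡ 1439 (mod 3761)

1439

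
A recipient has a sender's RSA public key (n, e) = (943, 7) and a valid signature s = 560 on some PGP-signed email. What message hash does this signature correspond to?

817

Squares mod 943: s^1≡560, s^2≡524, s^4≡163
7 = 4 + 2 + 1, so s^7 ≡ 163·524·560 ≡ 817 (mod 943)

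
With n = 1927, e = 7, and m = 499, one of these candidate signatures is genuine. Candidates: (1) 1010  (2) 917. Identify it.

1

Candidate 1: Squares mod 1927: 1010^1≡1010, 1010^2≡717, 1010^4≡1507; 7 = 4 + 2 + 1, so 1010^7 ≡ 1507·717·1010 ≡ 499 (mod 1927)
  → matches m = 499
Candidate 2: Squares mod 1927: 917^1≡917, 917^2≡717, 917^4≡1507; 7 = 4 + 2 + 1, so 917^7 ≡ 1507·717·917 ≡ 1428 (mod 1927)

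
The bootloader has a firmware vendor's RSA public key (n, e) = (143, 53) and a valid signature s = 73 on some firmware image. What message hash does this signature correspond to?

112

s^53 mod 143 = 112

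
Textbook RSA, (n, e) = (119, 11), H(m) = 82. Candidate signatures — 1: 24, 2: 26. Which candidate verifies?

Candidate 1: 24^11 mod 119 = 82
  → matches H(m) = 82
Candidate 2: 26^11 mod 119 = 66

1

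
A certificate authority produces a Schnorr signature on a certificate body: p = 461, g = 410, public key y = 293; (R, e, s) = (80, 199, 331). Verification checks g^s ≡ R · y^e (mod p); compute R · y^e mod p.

Squares mod 461: 293^1≡293, 293^2≡103, 293^4≡6, 293^8≡36, 293^16≡374, 293^32≡193, 293^64≡369, 293^128≡166
199 = 128 + 64 + 4 + 2 + 1, so 293^199 ≡ 166·369·6·103·293 ≡ 309 (mod 461)
R · y^e ≡ 80·309 = 24720 ≡ 287 (mod 461)

287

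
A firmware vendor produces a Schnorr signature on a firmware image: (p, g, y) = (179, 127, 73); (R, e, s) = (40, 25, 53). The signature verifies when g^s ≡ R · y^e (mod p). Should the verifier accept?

g^s mod p:
127^2 = 16129 ≡ 19
127^4 ≡ 19^2 = 361 ≡ 3
127^8 ≡ 3^2 = 9
127^16 ≡ 9^2 = 81
127^32 ≡ 81^2 = 6561 ≡ 117
53 = 32 + 16 + 4 + 1, so 127^53 ≡ 117·81·3·127 ≡ 128 (mod 179)
R · y^e mod p:
73^2 = 5329 ≡ 138
73^4 ≡ 138^2 = 19044 ≡ 70
73^8 ≡ 70^2 = 4900 ≡ 67
73^16 ≡ 67^2 = 4489 ≡ 14
25 = 16 + 8 + 1, so 73^25 ≡ 14·67·73 ≡ 96 (mod 179)
40·96 = 3840 ≡ 81 (mod 179)
128 ≠ 81; the check fails.

reject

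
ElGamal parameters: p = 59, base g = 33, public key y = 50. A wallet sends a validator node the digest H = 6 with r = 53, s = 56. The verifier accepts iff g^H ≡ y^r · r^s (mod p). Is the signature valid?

invalid

Left side g^H mod p:
Squares mod 59: 33^1≡33, 33^2≡27, 33^4≡21
6 = 4 + 2, so 33^6 ≡ 21·27 ≡ 36 (mod 59)
Right side y^r · r^s mod p:
Squares mod 59: 50^1≡50, 50^2≡22, 50^4≡12, 50^8≡26, 50^16≡27, 50^32≡21
53 = 32 + 16 + 4 + 1, so 50^53 ≡ 21·27·12·50 ≡ 6 (mod 59)
Squares mod 59: 53^1≡53, 53^2≡36, 53^4≡57, 53^8≡4, 53^16≡16, 53^32≡20
56 = 32 + 16 + 8, so 53^56 ≡ 20·16·4 ≡ 41 (mod 59)
6·41 = 246 ≡ 10 (mod 59)
36 ≠ 10, so verification fails.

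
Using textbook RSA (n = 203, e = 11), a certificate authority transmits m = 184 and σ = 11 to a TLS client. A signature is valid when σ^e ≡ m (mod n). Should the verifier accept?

accept

σ^2 ≡ 11^2 = 121
σ^4 ≡ 121^2 = 14641 ≡ 25
σ^8 ≡ 25^2 = 625 ≡ 16
11 = 8 + 2 + 1, so σ^11 ≡ 16·121·11 ≡ 184 (mod 203)
σ^11 mod 203 = 184 matches m.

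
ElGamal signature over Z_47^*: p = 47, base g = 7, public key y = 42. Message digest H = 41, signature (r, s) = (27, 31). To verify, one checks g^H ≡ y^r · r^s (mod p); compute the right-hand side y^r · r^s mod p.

42^2 = 1764 ≡ 25
42^4 ≡ 25^2 = 625 ≡ 14
42^8 ≡ 14^2 = 196 ≡ 8
42^16 ≡ 8^2 = 64 ≡ 17
27 = 16 + 8 + 2 + 1, so 42^27 ≡ 17·8·25·42 ≡ 14 (mod 47)
27^2 = 729 ≡ 24
27^4 ≡ 24^2 = 576 ≡ 12
27^8 ≡ 12^2 = 144 ≡ 3
27^16 ≡ 3^2 = 9
31 = 16 + 8 + 4 + 2 + 1, so 27^31 ≡ 9·3·12·24·27 ≡ 3 (mod 47)
y^r · r^s ≡ 14·3 = 42 ≡ 42 (mod 47)

42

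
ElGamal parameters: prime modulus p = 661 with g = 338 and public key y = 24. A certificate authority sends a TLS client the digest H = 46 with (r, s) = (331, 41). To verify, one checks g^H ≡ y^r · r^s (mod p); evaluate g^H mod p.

396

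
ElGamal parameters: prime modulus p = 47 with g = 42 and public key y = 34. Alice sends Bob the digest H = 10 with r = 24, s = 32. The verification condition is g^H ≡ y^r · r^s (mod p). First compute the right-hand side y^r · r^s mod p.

12

34^2 = 1156 ≡ 28
34^4 ≡ 28^2 = 784 ≡ 32
34^8 ≡ 32^2 = 1024 ≡ 37
34^16 ≡ 37^2 = 1369 ≡ 6
24 = 16 + 8, so 34^24 ≡ 6·37 ≡ 34 (mod 47)
24^2 = 576 ≡ 12
24^4 ≡ 12^2 = 144 ≡ 3
24^8 ≡ 3^2 = 9
24^16 ≡ 9^2 = 81 ≡ 34
24^32 ≡ 34^2 = 1156 ≡ 28
y^r · r^s ≡ 34·28 = 952 ≡ 12 (mod 47)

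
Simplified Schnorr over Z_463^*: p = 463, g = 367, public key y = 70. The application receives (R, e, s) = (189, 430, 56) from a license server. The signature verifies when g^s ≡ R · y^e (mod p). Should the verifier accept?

g^s mod p:
367^2 = 134689 ≡ 419
367^4 ≡ 419^2 = 175561 ≡ 84
367^8 ≡ 84^2 = 7056 ≡ 111
367^16 ≡ 111^2 = 12321 ≡ 283
367^32 ≡ 283^2 = 80089 ≡ 453
56 = 32 + 16 + 8, so 367^56 ≡ 453·283·111 ≡ 247 (mod 463)
R · y^e mod p:
70^2 = 4900 ≡ 270
70^4 ≡ 270^2 = 72900 ≡ 209
70^8 ≡ 209^2 = 43681 ≡ 159
70^16 ≡ 159^2 = 25281 ≡ 279
70^32 ≡ 279^2 = 77841 ≡ 57
70^64 ≡ 57^2 = 3249 ≡ 8
70^128 ≡ 8^2 = 64
70^256 ≡ 64^2 = 4096 ≡ 392
430 = 256 + 128 + 32 + 8 + 4 + 2, so 70^430 ≡ 392·64·57·159·209·270 ≡ 65 (mod 463)
189·65 = 12285 ≡ 247 (mod 463)
247 ≡ 247 (mod 463); signature holds.

accept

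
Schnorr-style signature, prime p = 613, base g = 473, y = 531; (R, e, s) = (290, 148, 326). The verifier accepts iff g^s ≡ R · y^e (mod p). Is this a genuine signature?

g^s mod p:
473^326 mod 613 = 432
R · y^e mod p:
531^148 mod 613 = 141
290·141 = 40890 ≡ 432 (mod 613)
432 ≡ 432 (mod 613); signature holds.

genuine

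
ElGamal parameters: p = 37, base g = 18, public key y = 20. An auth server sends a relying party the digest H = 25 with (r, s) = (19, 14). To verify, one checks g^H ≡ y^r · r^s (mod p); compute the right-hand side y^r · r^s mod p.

20^2 = 400 ≡ 30
20^4 ≡ 30^2 = 900 ≡ 12
20^8 ≡ 12^2 = 144 ≡ 33
20^16 ≡ 33^2 = 1089 ≡ 16
19 = 16 + 2 + 1, so 20^19 ≡ 16·30·20 ≡ 17 (mod 37)
19^2 = 361 ≡ 28
19^4 ≡ 28^2 = 784 ≡ 7
19^8 ≡ 7^2 = 49 ≡ 12
14 = 8 + 4 + 2, so 19^14 ≡ 12·7·28 ≡ 21 (mod 37)
y^r · r^s ≡ 17·21 = 357 ≡ 24 (mod 37)

24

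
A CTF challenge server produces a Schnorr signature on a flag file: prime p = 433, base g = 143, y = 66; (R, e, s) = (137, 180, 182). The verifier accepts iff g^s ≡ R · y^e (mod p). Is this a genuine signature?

forged

g^s mod p:
143^2 = 20449 ≡ 98
143^4 ≡ 98^2 = 9604 ≡ 78
143^8 ≡ 78^2 = 6084 ≡ 22
143^16 ≡ 22^2 = 484 ≡ 51
143^32 ≡ 51^2 = 2601 ≡ 3
143^64 ≡ 3^2 = 9
143^128 ≡ 9^2 = 81
182 = 128 + 32 + 16 + 4 + 2, so 143^182 ≡ 81·3·51·78·98 ≡ 352 (mod 433)
R · y^e mod p:
66^2 = 4356 ≡ 26
66^4 ≡ 26^2 = 676 ≡ 243
66^8 ≡ 243^2 = 59049 ≡ 161
66^16 ≡ 161^2 = 25921 ≡ 374
66^32 ≡ 374^2 = 139876 ≡ 17
66^64 ≡ 17^2 = 289
66^128 ≡ 289^2 = 83521 ≡ 385
180 = 128 + 32 + 16 + 4, so 66^180 ≡ 385·17·374·243 ≡ 198 (mod 433)
137·198 = 27126 ≡ 280 (mod 433)
352 ≠ 280; the check fails.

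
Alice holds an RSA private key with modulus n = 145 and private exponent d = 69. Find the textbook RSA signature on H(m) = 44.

(H(m))^69 mod 145 = 114

114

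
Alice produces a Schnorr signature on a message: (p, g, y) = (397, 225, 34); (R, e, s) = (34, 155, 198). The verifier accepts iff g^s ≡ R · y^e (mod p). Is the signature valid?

g^s mod p:
225^2 = 50625 ≡ 206
225^4 ≡ 206^2 = 42436 ≡ 354
225^8 ≡ 354^2 = 125316 ≡ 261
225^16 ≡ 261^2 = 68121 ≡ 234
225^32 ≡ 234^2 = 54756 ≡ 367
225^64 ≡ 367^2 = 134689 ≡ 106
225^128 ≡ 106^2 = 11236 ≡ 120
198 = 128 + 64 + 4 + 2, so 225^198 ≡ 120·106·354·206 ≡ 1 (mod 397)
R · y^e mod p:
34^2 = 1156 ≡ 362
34^4 ≡ 362^2 = 131044 ≡ 34
34^8 ≡ 34^2 = 1156 ≡ 362
34^16 ≡ 362^2 = 131044 ≡ 34
34^32 ≡ 34^2 = 1156 ≡ 362
34^64 ≡ 362^2 = 131044 ≡ 34
34^128 ≡ 34^2 = 1156 ≡ 362
155 = 128 + 16 + 8 + 2 + 1, so 34^155 ≡ 362·34·362·362·34 ≡ 362 (mod 397)
34·362 = 12308 ≡ 1 (mod 397)
1 ≡ 1 (mod 397); signature holds.

valid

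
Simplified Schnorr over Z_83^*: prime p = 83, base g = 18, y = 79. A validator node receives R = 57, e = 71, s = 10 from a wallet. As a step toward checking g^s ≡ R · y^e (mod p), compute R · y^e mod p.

79^2 = 6241 ≡ 16
79^4 ≡ 16^2 = 256 ≡ 7
79^8 ≡ 7^2 = 49
79^16 ≡ 49^2 = 2401 ≡ 77
79^32 ≡ 77^2 = 5929 ≡ 36
79^64 ≡ 36^2 = 1296 ≡ 51
71 = 64 + 4 + 2 + 1, so 79^71 ≡ 51·7·16·79 ≡ 60 (mod 83)
R · y^e ≡ 57·60 = 3420 ≡ 17 (mod 83)

17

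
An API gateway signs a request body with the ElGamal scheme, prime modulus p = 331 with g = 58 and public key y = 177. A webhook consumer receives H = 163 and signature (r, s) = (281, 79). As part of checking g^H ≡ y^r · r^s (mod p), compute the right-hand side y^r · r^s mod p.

141

177^281 mod 331 = 100
281^79 mod 331 = 296
y^r · r^s ≡ 100·296 = 29600 ≡ 141 (mod 331)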